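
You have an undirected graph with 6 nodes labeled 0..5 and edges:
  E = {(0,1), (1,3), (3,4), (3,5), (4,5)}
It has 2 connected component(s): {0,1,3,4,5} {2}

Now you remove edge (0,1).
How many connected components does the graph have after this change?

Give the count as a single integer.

Initial component count: 2
Remove (0,1): it was a bridge. Count increases: 2 -> 3.
  After removal, components: {0} {1,3,4,5} {2}
New component count: 3

Answer: 3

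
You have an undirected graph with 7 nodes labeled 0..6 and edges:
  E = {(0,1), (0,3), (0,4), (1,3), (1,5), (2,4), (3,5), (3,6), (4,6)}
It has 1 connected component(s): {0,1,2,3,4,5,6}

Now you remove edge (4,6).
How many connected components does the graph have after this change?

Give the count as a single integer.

Answer: 1

Derivation:
Initial component count: 1
Remove (4,6): not a bridge. Count unchanged: 1.
  After removal, components: {0,1,2,3,4,5,6}
New component count: 1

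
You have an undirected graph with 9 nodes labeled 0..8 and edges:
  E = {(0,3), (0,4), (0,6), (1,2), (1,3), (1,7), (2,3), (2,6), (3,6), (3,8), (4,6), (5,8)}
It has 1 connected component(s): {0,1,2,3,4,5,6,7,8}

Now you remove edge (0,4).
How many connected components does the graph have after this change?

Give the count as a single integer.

Initial component count: 1
Remove (0,4): not a bridge. Count unchanged: 1.
  After removal, components: {0,1,2,3,4,5,6,7,8}
New component count: 1

Answer: 1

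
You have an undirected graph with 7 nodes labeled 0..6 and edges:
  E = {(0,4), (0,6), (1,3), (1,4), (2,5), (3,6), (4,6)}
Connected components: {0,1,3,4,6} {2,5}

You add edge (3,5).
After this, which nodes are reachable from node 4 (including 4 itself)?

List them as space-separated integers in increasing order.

Answer: 0 1 2 3 4 5 6

Derivation:
Before: nodes reachable from 4: {0,1,3,4,6}
Adding (3,5): merges 4's component with another. Reachability grows.
After: nodes reachable from 4: {0,1,2,3,4,5,6}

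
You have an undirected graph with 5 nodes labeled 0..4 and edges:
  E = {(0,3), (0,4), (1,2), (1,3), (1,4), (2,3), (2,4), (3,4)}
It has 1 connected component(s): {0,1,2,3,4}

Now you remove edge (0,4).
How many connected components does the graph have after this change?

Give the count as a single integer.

Answer: 1

Derivation:
Initial component count: 1
Remove (0,4): not a bridge. Count unchanged: 1.
  After removal, components: {0,1,2,3,4}
New component count: 1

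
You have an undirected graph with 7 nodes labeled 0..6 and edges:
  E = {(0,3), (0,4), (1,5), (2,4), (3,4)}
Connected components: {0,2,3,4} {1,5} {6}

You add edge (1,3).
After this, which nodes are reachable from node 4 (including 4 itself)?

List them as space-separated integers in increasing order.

Answer: 0 1 2 3 4 5

Derivation:
Before: nodes reachable from 4: {0,2,3,4}
Adding (1,3): merges 4's component with another. Reachability grows.
After: nodes reachable from 4: {0,1,2,3,4,5}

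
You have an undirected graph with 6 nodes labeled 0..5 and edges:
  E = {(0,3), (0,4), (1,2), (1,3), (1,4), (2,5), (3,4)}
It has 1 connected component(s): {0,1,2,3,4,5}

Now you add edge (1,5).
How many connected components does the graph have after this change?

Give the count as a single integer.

Initial component count: 1
Add (1,5): endpoints already in same component. Count unchanged: 1.
New component count: 1

Answer: 1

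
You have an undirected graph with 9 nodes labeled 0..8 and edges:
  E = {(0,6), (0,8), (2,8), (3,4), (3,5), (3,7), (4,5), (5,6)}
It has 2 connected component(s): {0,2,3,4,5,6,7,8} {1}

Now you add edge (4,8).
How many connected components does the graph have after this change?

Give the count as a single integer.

Initial component count: 2
Add (4,8): endpoints already in same component. Count unchanged: 2.
New component count: 2

Answer: 2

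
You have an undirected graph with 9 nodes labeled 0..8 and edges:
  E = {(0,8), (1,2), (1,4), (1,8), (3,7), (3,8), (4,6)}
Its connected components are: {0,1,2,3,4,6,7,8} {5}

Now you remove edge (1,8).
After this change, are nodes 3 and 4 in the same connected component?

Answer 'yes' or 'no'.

Initial components: {0,1,2,3,4,6,7,8} {5}
Removing edge (1,8): it was a bridge — component count 2 -> 3.
New components: {0,3,7,8} {1,2,4,6} {5}
Are 3 and 4 in the same component? no

Answer: no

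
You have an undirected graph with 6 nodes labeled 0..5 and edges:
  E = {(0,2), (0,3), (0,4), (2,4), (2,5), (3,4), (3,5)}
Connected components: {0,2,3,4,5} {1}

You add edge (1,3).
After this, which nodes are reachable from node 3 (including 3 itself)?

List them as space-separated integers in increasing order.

Before: nodes reachable from 3: {0,2,3,4,5}
Adding (1,3): merges 3's component with another. Reachability grows.
After: nodes reachable from 3: {0,1,2,3,4,5}

Answer: 0 1 2 3 4 5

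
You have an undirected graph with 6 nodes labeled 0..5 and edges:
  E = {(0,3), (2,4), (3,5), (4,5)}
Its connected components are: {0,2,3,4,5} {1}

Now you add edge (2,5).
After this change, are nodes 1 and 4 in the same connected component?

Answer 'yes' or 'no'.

Initial components: {0,2,3,4,5} {1}
Adding edge (2,5): both already in same component {0,2,3,4,5}. No change.
New components: {0,2,3,4,5} {1}
Are 1 and 4 in the same component? no

Answer: no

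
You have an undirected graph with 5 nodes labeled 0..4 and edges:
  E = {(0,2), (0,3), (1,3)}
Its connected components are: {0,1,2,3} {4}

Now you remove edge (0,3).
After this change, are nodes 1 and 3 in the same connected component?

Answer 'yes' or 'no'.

Initial components: {0,1,2,3} {4}
Removing edge (0,3): it was a bridge — component count 2 -> 3.
New components: {0,2} {1,3} {4}
Are 1 and 3 in the same component? yes

Answer: yes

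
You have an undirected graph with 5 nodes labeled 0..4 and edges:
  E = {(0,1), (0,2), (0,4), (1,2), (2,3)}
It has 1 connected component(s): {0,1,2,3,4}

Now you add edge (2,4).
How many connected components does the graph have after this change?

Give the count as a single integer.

Initial component count: 1
Add (2,4): endpoints already in same component. Count unchanged: 1.
New component count: 1

Answer: 1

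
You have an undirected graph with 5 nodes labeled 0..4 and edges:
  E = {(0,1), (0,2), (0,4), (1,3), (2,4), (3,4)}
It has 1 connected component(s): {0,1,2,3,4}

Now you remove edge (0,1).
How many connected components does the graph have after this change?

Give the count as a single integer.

Answer: 1

Derivation:
Initial component count: 1
Remove (0,1): not a bridge. Count unchanged: 1.
  After removal, components: {0,1,2,3,4}
New component count: 1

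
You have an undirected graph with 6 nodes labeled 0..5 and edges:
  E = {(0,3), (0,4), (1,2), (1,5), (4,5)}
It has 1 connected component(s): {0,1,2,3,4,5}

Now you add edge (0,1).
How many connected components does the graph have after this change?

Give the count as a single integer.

Initial component count: 1
Add (0,1): endpoints already in same component. Count unchanged: 1.
New component count: 1

Answer: 1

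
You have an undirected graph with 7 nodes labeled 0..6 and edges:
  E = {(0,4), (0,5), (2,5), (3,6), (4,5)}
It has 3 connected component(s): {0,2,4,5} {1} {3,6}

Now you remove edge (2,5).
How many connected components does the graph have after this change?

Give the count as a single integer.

Answer: 4

Derivation:
Initial component count: 3
Remove (2,5): it was a bridge. Count increases: 3 -> 4.
  After removal, components: {0,4,5} {1} {2} {3,6}
New component count: 4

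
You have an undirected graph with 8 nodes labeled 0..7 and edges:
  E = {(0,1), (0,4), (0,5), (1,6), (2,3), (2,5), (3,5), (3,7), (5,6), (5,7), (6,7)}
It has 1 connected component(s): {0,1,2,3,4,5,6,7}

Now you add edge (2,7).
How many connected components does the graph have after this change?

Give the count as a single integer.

Answer: 1

Derivation:
Initial component count: 1
Add (2,7): endpoints already in same component. Count unchanged: 1.
New component count: 1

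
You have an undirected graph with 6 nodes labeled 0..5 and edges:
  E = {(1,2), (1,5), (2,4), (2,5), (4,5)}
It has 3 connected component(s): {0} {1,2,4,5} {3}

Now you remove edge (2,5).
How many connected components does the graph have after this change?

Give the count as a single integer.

Answer: 3

Derivation:
Initial component count: 3
Remove (2,5): not a bridge. Count unchanged: 3.
  After removal, components: {0} {1,2,4,5} {3}
New component count: 3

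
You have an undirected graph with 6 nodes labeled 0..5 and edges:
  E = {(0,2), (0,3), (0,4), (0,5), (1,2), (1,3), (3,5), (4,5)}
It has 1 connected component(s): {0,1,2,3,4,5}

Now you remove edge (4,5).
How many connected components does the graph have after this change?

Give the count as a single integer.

Answer: 1

Derivation:
Initial component count: 1
Remove (4,5): not a bridge. Count unchanged: 1.
  After removal, components: {0,1,2,3,4,5}
New component count: 1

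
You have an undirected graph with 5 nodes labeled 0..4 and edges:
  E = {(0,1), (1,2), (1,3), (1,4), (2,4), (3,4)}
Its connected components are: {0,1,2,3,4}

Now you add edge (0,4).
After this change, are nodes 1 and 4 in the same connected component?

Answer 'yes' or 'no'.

Initial components: {0,1,2,3,4}
Adding edge (0,4): both already in same component {0,1,2,3,4}. No change.
New components: {0,1,2,3,4}
Are 1 and 4 in the same component? yes

Answer: yes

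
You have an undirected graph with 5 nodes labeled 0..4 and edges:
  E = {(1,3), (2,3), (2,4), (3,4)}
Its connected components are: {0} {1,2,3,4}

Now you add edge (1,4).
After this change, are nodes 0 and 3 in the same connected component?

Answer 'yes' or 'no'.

Initial components: {0} {1,2,3,4}
Adding edge (1,4): both already in same component {1,2,3,4}. No change.
New components: {0} {1,2,3,4}
Are 0 and 3 in the same component? no

Answer: no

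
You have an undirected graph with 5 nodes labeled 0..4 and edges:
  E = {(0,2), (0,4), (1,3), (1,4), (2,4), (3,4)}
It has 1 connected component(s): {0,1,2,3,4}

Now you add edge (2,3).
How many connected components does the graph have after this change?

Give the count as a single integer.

Initial component count: 1
Add (2,3): endpoints already in same component. Count unchanged: 1.
New component count: 1

Answer: 1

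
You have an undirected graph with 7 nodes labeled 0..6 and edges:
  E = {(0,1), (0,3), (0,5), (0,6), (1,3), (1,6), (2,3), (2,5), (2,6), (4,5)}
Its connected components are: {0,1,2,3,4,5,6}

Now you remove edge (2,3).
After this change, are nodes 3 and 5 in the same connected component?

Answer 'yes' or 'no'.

Initial components: {0,1,2,3,4,5,6}
Removing edge (2,3): not a bridge — component count unchanged at 1.
New components: {0,1,2,3,4,5,6}
Are 3 and 5 in the same component? yes

Answer: yes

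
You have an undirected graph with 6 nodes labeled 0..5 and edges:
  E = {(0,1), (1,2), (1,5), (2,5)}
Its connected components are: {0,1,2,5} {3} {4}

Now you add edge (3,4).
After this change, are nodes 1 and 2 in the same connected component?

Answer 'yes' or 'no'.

Answer: yes

Derivation:
Initial components: {0,1,2,5} {3} {4}
Adding edge (3,4): merges {3} and {4}.
New components: {0,1,2,5} {3,4}
Are 1 and 2 in the same component? yes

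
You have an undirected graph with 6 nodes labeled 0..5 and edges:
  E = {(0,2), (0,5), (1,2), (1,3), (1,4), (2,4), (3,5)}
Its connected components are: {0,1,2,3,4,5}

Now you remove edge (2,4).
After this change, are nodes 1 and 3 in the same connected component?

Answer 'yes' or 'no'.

Initial components: {0,1,2,3,4,5}
Removing edge (2,4): not a bridge — component count unchanged at 1.
New components: {0,1,2,3,4,5}
Are 1 and 3 in the same component? yes

Answer: yes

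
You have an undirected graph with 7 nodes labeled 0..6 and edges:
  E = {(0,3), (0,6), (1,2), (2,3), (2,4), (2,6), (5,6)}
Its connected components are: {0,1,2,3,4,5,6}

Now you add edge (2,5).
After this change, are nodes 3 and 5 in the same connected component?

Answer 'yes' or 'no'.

Initial components: {0,1,2,3,4,5,6}
Adding edge (2,5): both already in same component {0,1,2,3,4,5,6}. No change.
New components: {0,1,2,3,4,5,6}
Are 3 and 5 in the same component? yes

Answer: yes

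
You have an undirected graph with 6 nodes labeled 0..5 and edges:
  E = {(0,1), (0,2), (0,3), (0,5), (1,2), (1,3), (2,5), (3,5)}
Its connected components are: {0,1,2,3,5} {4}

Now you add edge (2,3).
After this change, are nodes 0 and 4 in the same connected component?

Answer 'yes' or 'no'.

Initial components: {0,1,2,3,5} {4}
Adding edge (2,3): both already in same component {0,1,2,3,5}. No change.
New components: {0,1,2,3,5} {4}
Are 0 and 4 in the same component? no

Answer: no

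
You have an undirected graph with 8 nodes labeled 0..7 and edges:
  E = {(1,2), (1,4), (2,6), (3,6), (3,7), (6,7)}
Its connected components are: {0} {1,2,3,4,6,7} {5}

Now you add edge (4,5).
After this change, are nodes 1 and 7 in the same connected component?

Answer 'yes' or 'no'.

Initial components: {0} {1,2,3,4,6,7} {5}
Adding edge (4,5): merges {1,2,3,4,6,7} and {5}.
New components: {0} {1,2,3,4,5,6,7}
Are 1 and 7 in the same component? yes

Answer: yes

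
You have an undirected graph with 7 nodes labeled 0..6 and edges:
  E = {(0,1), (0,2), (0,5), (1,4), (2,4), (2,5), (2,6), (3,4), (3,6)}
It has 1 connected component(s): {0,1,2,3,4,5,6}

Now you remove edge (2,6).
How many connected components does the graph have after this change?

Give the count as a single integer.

Answer: 1

Derivation:
Initial component count: 1
Remove (2,6): not a bridge. Count unchanged: 1.
  After removal, components: {0,1,2,3,4,5,6}
New component count: 1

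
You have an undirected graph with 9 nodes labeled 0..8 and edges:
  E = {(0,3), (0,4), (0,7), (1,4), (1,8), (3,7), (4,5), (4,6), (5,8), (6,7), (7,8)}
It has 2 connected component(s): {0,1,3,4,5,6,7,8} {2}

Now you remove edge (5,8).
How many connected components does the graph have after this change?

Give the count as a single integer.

Initial component count: 2
Remove (5,8): not a bridge. Count unchanged: 2.
  After removal, components: {0,1,3,4,5,6,7,8} {2}
New component count: 2

Answer: 2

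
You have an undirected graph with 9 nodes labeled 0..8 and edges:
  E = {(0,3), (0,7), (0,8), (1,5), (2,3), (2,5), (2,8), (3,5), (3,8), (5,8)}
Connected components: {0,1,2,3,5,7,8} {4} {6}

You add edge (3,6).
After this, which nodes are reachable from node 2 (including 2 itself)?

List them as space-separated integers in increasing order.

Before: nodes reachable from 2: {0,1,2,3,5,7,8}
Adding (3,6): merges 2's component with another. Reachability grows.
After: nodes reachable from 2: {0,1,2,3,5,6,7,8}

Answer: 0 1 2 3 5 6 7 8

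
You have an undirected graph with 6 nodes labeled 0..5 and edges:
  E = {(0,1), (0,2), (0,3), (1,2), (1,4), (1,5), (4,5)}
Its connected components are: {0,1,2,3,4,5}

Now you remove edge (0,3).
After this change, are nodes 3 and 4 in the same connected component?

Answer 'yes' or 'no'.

Answer: no

Derivation:
Initial components: {0,1,2,3,4,5}
Removing edge (0,3): it was a bridge — component count 1 -> 2.
New components: {0,1,2,4,5} {3}
Are 3 and 4 in the same component? no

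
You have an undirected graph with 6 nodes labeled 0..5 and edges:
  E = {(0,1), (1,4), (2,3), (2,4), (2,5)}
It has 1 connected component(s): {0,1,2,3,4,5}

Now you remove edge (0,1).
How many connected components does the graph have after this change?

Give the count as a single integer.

Initial component count: 1
Remove (0,1): it was a bridge. Count increases: 1 -> 2.
  After removal, components: {0} {1,2,3,4,5}
New component count: 2

Answer: 2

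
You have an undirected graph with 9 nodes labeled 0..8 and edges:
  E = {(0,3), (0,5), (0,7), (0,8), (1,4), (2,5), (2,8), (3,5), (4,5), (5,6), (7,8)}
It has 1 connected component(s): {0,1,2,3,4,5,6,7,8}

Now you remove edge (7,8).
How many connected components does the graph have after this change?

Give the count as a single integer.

Answer: 1

Derivation:
Initial component count: 1
Remove (7,8): not a bridge. Count unchanged: 1.
  After removal, components: {0,1,2,3,4,5,6,7,8}
New component count: 1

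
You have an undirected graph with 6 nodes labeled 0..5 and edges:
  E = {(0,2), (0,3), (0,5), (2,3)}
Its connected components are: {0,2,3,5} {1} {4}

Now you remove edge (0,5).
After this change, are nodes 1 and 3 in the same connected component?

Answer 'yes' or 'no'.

Initial components: {0,2,3,5} {1} {4}
Removing edge (0,5): it was a bridge — component count 3 -> 4.
New components: {0,2,3} {1} {4} {5}
Are 1 and 3 in the same component? no

Answer: no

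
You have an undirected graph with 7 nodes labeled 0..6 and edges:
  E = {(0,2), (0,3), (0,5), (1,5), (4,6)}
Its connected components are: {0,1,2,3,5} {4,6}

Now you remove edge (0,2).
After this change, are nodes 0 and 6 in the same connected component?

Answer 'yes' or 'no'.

Initial components: {0,1,2,3,5} {4,6}
Removing edge (0,2): it was a bridge — component count 2 -> 3.
New components: {0,1,3,5} {2} {4,6}
Are 0 and 6 in the same component? no

Answer: no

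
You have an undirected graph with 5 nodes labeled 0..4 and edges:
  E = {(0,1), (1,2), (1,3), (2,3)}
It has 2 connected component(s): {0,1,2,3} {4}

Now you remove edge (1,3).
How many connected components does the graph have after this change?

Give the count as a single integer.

Answer: 2

Derivation:
Initial component count: 2
Remove (1,3): not a bridge. Count unchanged: 2.
  After removal, components: {0,1,2,3} {4}
New component count: 2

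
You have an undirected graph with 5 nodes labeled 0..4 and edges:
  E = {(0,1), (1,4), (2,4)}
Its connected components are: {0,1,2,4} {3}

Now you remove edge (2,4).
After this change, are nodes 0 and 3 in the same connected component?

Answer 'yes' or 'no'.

Answer: no

Derivation:
Initial components: {0,1,2,4} {3}
Removing edge (2,4): it was a bridge — component count 2 -> 3.
New components: {0,1,4} {2} {3}
Are 0 and 3 in the same component? no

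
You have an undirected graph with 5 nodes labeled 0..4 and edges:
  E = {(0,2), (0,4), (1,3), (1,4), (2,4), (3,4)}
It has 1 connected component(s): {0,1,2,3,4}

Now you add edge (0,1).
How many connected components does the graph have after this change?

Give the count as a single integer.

Initial component count: 1
Add (0,1): endpoints already in same component. Count unchanged: 1.
New component count: 1

Answer: 1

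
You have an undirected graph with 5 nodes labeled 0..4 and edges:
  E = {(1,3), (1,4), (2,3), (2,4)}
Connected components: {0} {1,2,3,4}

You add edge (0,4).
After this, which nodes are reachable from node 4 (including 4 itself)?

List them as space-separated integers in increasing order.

Before: nodes reachable from 4: {1,2,3,4}
Adding (0,4): merges 4's component with another. Reachability grows.
After: nodes reachable from 4: {0,1,2,3,4}

Answer: 0 1 2 3 4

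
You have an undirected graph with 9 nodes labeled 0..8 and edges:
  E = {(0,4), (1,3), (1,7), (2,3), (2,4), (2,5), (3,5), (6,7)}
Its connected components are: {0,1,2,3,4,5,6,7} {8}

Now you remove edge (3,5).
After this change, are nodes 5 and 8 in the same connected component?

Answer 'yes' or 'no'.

Answer: no

Derivation:
Initial components: {0,1,2,3,4,5,6,7} {8}
Removing edge (3,5): not a bridge — component count unchanged at 2.
New components: {0,1,2,3,4,5,6,7} {8}
Are 5 and 8 in the same component? no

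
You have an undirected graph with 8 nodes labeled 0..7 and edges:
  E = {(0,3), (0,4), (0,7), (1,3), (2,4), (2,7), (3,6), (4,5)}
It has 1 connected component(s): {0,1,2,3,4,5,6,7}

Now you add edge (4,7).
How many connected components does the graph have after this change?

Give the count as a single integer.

Initial component count: 1
Add (4,7): endpoints already in same component. Count unchanged: 1.
New component count: 1

Answer: 1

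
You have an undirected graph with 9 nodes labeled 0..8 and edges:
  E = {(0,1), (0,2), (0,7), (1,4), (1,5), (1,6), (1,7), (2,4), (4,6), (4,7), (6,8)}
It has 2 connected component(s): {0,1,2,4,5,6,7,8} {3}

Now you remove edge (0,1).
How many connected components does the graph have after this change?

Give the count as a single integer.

Initial component count: 2
Remove (0,1): not a bridge. Count unchanged: 2.
  After removal, components: {0,1,2,4,5,6,7,8} {3}
New component count: 2

Answer: 2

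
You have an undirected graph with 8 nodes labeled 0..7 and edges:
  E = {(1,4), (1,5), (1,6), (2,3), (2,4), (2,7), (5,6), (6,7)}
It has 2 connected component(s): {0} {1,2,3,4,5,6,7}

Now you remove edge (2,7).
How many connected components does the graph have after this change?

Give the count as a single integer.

Answer: 2

Derivation:
Initial component count: 2
Remove (2,7): not a bridge. Count unchanged: 2.
  After removal, components: {0} {1,2,3,4,5,6,7}
New component count: 2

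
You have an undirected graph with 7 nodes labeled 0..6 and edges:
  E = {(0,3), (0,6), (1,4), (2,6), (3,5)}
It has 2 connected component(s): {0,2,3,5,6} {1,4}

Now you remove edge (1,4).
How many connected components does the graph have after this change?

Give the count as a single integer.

Initial component count: 2
Remove (1,4): it was a bridge. Count increases: 2 -> 3.
  After removal, components: {0,2,3,5,6} {1} {4}
New component count: 3

Answer: 3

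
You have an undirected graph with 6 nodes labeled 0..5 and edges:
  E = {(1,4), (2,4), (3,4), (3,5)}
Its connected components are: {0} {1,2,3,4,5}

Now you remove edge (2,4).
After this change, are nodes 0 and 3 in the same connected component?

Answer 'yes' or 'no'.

Answer: no

Derivation:
Initial components: {0} {1,2,3,4,5}
Removing edge (2,4): it was a bridge — component count 2 -> 3.
New components: {0} {1,3,4,5} {2}
Are 0 and 3 in the same component? no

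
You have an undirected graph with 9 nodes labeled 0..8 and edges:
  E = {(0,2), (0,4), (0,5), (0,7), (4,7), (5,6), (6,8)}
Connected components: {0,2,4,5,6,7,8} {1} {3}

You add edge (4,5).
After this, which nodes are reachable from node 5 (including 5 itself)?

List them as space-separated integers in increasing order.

Answer: 0 2 4 5 6 7 8

Derivation:
Before: nodes reachable from 5: {0,2,4,5,6,7,8}
Adding (4,5): both endpoints already in same component. Reachability from 5 unchanged.
After: nodes reachable from 5: {0,2,4,5,6,7,8}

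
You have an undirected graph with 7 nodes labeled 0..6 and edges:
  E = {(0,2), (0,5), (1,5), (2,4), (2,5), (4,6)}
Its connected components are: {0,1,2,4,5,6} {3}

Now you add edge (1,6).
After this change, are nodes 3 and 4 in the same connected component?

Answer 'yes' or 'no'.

Answer: no

Derivation:
Initial components: {0,1,2,4,5,6} {3}
Adding edge (1,6): both already in same component {0,1,2,4,5,6}. No change.
New components: {0,1,2,4,5,6} {3}
Are 3 and 4 in the same component? no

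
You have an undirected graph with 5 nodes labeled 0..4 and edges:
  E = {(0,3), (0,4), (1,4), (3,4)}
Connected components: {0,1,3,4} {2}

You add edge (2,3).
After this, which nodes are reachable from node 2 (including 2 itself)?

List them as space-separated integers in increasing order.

Answer: 0 1 2 3 4

Derivation:
Before: nodes reachable from 2: {2}
Adding (2,3): merges 2's component with another. Reachability grows.
After: nodes reachable from 2: {0,1,2,3,4}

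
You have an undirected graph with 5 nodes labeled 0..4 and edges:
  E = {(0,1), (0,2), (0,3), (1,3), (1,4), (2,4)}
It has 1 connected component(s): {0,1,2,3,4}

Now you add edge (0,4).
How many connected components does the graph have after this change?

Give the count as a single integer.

Answer: 1

Derivation:
Initial component count: 1
Add (0,4): endpoints already in same component. Count unchanged: 1.
New component count: 1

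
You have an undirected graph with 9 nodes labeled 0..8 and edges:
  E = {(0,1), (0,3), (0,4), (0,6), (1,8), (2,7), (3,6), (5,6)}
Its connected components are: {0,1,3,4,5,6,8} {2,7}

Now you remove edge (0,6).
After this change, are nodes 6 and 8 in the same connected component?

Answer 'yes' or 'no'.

Answer: yes

Derivation:
Initial components: {0,1,3,4,5,6,8} {2,7}
Removing edge (0,6): not a bridge — component count unchanged at 2.
New components: {0,1,3,4,5,6,8} {2,7}
Are 6 and 8 in the same component? yes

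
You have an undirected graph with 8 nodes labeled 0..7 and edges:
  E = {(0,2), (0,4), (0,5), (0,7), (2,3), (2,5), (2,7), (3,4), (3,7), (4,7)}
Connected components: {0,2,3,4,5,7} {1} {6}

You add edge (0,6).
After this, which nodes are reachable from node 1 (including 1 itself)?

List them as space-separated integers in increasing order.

Before: nodes reachable from 1: {1}
Adding (0,6): merges two components, but neither contains 1. Reachability from 1 unchanged.
After: nodes reachable from 1: {1}

Answer: 1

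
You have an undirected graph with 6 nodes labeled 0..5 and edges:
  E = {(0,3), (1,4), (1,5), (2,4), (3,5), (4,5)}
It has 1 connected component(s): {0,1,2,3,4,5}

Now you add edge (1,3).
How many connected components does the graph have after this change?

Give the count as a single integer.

Initial component count: 1
Add (1,3): endpoints already in same component. Count unchanged: 1.
New component count: 1

Answer: 1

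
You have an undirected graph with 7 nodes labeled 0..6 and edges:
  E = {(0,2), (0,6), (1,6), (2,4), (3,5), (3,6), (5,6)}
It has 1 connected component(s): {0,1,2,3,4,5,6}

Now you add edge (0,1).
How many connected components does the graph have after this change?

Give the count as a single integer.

Initial component count: 1
Add (0,1): endpoints already in same component. Count unchanged: 1.
New component count: 1

Answer: 1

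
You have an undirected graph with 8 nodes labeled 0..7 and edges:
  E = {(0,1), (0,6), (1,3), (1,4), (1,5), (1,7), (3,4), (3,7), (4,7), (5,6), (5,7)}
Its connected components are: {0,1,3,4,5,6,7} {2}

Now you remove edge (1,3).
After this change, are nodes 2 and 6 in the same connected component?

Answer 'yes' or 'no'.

Answer: no

Derivation:
Initial components: {0,1,3,4,5,6,7} {2}
Removing edge (1,3): not a bridge — component count unchanged at 2.
New components: {0,1,3,4,5,6,7} {2}
Are 2 and 6 in the same component? no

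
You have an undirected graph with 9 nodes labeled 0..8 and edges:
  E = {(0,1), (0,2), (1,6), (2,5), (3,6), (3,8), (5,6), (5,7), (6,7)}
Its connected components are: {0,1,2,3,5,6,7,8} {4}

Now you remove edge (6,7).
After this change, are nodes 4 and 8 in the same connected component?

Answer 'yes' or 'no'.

Initial components: {0,1,2,3,5,6,7,8} {4}
Removing edge (6,7): not a bridge — component count unchanged at 2.
New components: {0,1,2,3,5,6,7,8} {4}
Are 4 and 8 in the same component? no

Answer: no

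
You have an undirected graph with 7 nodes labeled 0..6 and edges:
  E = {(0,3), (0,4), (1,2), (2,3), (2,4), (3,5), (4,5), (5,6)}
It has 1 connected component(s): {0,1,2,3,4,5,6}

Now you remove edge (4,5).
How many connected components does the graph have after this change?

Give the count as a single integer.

Initial component count: 1
Remove (4,5): not a bridge. Count unchanged: 1.
  After removal, components: {0,1,2,3,4,5,6}
New component count: 1

Answer: 1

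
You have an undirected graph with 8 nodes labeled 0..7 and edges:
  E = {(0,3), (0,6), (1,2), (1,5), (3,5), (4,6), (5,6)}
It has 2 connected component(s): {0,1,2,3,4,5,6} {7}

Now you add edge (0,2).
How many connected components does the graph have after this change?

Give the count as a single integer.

Initial component count: 2
Add (0,2): endpoints already in same component. Count unchanged: 2.
New component count: 2

Answer: 2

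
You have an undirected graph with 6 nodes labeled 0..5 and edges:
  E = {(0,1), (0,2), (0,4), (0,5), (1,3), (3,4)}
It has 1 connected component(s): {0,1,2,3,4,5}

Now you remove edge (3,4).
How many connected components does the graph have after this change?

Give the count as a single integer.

Initial component count: 1
Remove (3,4): not a bridge. Count unchanged: 1.
  After removal, components: {0,1,2,3,4,5}
New component count: 1

Answer: 1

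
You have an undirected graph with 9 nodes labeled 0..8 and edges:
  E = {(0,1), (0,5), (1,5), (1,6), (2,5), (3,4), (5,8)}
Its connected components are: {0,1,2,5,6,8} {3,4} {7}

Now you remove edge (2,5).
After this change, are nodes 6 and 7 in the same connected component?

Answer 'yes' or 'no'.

Initial components: {0,1,2,5,6,8} {3,4} {7}
Removing edge (2,5): it was a bridge — component count 3 -> 4.
New components: {0,1,5,6,8} {2} {3,4} {7}
Are 6 and 7 in the same component? no

Answer: no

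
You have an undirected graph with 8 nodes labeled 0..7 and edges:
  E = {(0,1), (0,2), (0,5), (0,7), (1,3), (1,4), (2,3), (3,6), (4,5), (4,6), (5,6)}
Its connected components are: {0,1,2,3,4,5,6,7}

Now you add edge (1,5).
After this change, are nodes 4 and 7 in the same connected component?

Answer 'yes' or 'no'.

Answer: yes

Derivation:
Initial components: {0,1,2,3,4,5,6,7}
Adding edge (1,5): both already in same component {0,1,2,3,4,5,6,7}. No change.
New components: {0,1,2,3,4,5,6,7}
Are 4 and 7 in the same component? yes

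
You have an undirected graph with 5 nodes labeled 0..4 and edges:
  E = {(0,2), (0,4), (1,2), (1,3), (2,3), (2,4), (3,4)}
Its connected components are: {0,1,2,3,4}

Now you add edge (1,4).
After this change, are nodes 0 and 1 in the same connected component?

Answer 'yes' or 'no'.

Initial components: {0,1,2,3,4}
Adding edge (1,4): both already in same component {0,1,2,3,4}. No change.
New components: {0,1,2,3,4}
Are 0 and 1 in the same component? yes

Answer: yes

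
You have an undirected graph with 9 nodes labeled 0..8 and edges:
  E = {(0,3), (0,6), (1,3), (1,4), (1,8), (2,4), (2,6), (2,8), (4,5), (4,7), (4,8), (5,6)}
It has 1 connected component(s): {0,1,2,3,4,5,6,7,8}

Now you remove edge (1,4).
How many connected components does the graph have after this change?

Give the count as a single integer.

Answer: 1

Derivation:
Initial component count: 1
Remove (1,4): not a bridge. Count unchanged: 1.
  After removal, components: {0,1,2,3,4,5,6,7,8}
New component count: 1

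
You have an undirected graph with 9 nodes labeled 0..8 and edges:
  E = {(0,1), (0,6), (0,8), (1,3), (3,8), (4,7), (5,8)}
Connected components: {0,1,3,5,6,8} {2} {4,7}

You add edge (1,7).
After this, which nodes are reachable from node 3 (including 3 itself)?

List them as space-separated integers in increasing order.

Answer: 0 1 3 4 5 6 7 8

Derivation:
Before: nodes reachable from 3: {0,1,3,5,6,8}
Adding (1,7): merges 3's component with another. Reachability grows.
After: nodes reachable from 3: {0,1,3,4,5,6,7,8}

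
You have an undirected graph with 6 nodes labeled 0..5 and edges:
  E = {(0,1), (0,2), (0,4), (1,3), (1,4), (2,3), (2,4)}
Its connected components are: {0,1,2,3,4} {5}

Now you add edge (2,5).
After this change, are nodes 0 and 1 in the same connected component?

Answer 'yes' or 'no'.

Initial components: {0,1,2,3,4} {5}
Adding edge (2,5): merges {0,1,2,3,4} and {5}.
New components: {0,1,2,3,4,5}
Are 0 and 1 in the same component? yes

Answer: yes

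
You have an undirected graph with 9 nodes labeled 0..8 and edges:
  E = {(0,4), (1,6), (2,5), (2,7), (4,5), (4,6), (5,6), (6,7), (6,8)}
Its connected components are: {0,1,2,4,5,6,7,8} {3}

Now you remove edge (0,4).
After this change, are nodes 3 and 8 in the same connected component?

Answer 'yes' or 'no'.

Answer: no

Derivation:
Initial components: {0,1,2,4,5,6,7,8} {3}
Removing edge (0,4): it was a bridge — component count 2 -> 3.
New components: {0} {1,2,4,5,6,7,8} {3}
Are 3 and 8 in the same component? no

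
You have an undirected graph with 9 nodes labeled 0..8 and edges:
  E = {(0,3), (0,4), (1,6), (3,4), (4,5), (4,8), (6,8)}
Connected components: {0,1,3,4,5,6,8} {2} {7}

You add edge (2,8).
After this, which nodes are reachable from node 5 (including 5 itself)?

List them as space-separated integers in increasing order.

Before: nodes reachable from 5: {0,1,3,4,5,6,8}
Adding (2,8): merges 5's component with another. Reachability grows.
After: nodes reachable from 5: {0,1,2,3,4,5,6,8}

Answer: 0 1 2 3 4 5 6 8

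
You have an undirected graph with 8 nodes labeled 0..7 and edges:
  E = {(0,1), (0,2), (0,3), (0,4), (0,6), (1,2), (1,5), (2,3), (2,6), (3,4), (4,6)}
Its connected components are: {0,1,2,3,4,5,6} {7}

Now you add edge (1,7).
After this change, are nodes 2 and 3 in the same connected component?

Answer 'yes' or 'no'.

Answer: yes

Derivation:
Initial components: {0,1,2,3,4,5,6} {7}
Adding edge (1,7): merges {0,1,2,3,4,5,6} and {7}.
New components: {0,1,2,3,4,5,6,7}
Are 2 and 3 in the same component? yes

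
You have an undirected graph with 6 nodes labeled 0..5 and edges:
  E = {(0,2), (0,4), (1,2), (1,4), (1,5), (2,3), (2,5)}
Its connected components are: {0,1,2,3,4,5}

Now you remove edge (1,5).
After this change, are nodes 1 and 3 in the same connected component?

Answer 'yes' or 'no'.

Answer: yes

Derivation:
Initial components: {0,1,2,3,4,5}
Removing edge (1,5): not a bridge — component count unchanged at 1.
New components: {0,1,2,3,4,5}
Are 1 and 3 in the same component? yes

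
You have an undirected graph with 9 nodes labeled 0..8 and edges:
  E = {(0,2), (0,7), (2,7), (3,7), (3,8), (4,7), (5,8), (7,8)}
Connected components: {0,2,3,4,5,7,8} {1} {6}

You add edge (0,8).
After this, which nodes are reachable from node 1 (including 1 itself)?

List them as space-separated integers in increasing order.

Before: nodes reachable from 1: {1}
Adding (0,8): both endpoints already in same component. Reachability from 1 unchanged.
After: nodes reachable from 1: {1}

Answer: 1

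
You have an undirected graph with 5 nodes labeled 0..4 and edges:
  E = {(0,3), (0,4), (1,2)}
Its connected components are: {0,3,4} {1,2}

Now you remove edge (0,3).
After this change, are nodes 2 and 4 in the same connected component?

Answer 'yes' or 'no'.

Initial components: {0,3,4} {1,2}
Removing edge (0,3): it was a bridge — component count 2 -> 3.
New components: {0,4} {1,2} {3}
Are 2 and 4 in the same component? no

Answer: no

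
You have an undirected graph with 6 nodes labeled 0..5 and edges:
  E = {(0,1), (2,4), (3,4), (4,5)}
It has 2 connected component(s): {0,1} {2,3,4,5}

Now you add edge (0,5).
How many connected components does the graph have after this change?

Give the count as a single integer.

Initial component count: 2
Add (0,5): merges two components. Count decreases: 2 -> 1.
New component count: 1

Answer: 1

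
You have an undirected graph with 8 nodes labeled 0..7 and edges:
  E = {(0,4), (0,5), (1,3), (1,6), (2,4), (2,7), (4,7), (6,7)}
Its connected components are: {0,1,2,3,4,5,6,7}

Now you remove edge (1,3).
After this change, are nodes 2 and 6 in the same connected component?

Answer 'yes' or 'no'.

Answer: yes

Derivation:
Initial components: {0,1,2,3,4,5,6,7}
Removing edge (1,3): it was a bridge — component count 1 -> 2.
New components: {0,1,2,4,5,6,7} {3}
Are 2 and 6 in the same component? yes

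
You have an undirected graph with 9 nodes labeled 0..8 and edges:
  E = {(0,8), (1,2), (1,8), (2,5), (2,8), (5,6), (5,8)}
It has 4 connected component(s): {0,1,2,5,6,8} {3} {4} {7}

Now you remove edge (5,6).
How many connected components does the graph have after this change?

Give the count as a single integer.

Answer: 5

Derivation:
Initial component count: 4
Remove (5,6): it was a bridge. Count increases: 4 -> 5.
  After removal, components: {0,1,2,5,8} {3} {4} {6} {7}
New component count: 5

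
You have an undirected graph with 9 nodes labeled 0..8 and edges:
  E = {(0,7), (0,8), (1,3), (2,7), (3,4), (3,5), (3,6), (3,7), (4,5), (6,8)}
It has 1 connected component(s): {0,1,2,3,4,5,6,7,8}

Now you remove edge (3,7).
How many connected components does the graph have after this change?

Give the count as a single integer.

Answer: 1

Derivation:
Initial component count: 1
Remove (3,7): not a bridge. Count unchanged: 1.
  After removal, components: {0,1,2,3,4,5,6,7,8}
New component count: 1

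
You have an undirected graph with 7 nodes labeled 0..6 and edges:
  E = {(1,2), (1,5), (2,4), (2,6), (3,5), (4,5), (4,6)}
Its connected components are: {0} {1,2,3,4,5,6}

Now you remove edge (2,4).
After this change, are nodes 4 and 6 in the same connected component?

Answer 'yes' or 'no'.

Answer: yes

Derivation:
Initial components: {0} {1,2,3,4,5,6}
Removing edge (2,4): not a bridge — component count unchanged at 2.
New components: {0} {1,2,3,4,5,6}
Are 4 and 6 in the same component? yes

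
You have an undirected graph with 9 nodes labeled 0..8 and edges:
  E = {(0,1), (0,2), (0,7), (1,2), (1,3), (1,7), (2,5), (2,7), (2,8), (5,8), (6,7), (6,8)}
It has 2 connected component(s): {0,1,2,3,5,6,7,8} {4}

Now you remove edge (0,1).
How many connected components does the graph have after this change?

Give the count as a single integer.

Answer: 2

Derivation:
Initial component count: 2
Remove (0,1): not a bridge. Count unchanged: 2.
  After removal, components: {0,1,2,3,5,6,7,8} {4}
New component count: 2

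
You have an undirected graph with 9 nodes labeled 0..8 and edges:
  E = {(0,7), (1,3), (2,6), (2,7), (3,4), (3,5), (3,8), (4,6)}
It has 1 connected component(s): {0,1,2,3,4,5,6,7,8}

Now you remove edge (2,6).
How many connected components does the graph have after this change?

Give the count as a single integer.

Initial component count: 1
Remove (2,6): it was a bridge. Count increases: 1 -> 2.
  After removal, components: {0,2,7} {1,3,4,5,6,8}
New component count: 2

Answer: 2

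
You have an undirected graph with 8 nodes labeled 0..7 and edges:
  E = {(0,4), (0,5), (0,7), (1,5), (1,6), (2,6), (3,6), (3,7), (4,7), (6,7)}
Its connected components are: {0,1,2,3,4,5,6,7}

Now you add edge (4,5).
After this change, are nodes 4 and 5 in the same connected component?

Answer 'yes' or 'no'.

Answer: yes

Derivation:
Initial components: {0,1,2,3,4,5,6,7}
Adding edge (4,5): both already in same component {0,1,2,3,4,5,6,7}. No change.
New components: {0,1,2,3,4,5,6,7}
Are 4 and 5 in the same component? yes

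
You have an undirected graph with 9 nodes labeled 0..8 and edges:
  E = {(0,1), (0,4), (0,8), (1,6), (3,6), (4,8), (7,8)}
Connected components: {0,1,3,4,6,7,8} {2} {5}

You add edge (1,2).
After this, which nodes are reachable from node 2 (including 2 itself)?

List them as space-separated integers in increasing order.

Before: nodes reachable from 2: {2}
Adding (1,2): merges 2's component with another. Reachability grows.
After: nodes reachable from 2: {0,1,2,3,4,6,7,8}

Answer: 0 1 2 3 4 6 7 8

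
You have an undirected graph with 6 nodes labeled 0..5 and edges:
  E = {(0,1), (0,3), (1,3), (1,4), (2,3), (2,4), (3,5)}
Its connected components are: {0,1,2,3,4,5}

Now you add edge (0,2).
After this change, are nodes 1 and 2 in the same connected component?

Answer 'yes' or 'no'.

Answer: yes

Derivation:
Initial components: {0,1,2,3,4,5}
Adding edge (0,2): both already in same component {0,1,2,3,4,5}. No change.
New components: {0,1,2,3,4,5}
Are 1 and 2 in the same component? yes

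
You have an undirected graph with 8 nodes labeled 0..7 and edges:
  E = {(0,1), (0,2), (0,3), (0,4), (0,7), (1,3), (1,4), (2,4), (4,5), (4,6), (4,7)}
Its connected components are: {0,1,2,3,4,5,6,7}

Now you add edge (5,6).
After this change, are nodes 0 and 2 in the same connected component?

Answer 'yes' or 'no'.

Initial components: {0,1,2,3,4,5,6,7}
Adding edge (5,6): both already in same component {0,1,2,3,4,5,6,7}. No change.
New components: {0,1,2,3,4,5,6,7}
Are 0 and 2 in the same component? yes

Answer: yes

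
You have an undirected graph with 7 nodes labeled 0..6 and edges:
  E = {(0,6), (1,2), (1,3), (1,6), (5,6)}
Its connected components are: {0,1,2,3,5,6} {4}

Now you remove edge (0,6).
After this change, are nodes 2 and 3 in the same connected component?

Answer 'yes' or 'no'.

Answer: yes

Derivation:
Initial components: {0,1,2,3,5,6} {4}
Removing edge (0,6): it was a bridge — component count 2 -> 3.
New components: {0} {1,2,3,5,6} {4}
Are 2 and 3 in the same component? yes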